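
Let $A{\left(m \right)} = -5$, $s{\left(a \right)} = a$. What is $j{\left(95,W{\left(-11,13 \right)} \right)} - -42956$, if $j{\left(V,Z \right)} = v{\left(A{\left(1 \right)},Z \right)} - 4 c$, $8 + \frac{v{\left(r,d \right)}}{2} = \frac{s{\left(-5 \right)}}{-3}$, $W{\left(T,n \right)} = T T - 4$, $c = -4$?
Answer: $\frac{128878}{3} \approx 42959.0$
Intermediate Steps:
$W{\left(T,n \right)} = -4 + T^{2}$ ($W{\left(T,n \right)} = T^{2} - 4 = -4 + T^{2}$)
$v{\left(r,d \right)} = - \frac{38}{3}$ ($v{\left(r,d \right)} = -16 + 2 \left(- \frac{5}{-3}\right) = -16 + 2 \left(\left(-5\right) \left(- \frac{1}{3}\right)\right) = -16 + 2 \cdot \frac{5}{3} = -16 + \frac{10}{3} = - \frac{38}{3}$)
$j{\left(V,Z \right)} = \frac{10}{3}$ ($j{\left(V,Z \right)} = - \frac{38}{3} - -16 = - \frac{38}{3} + 16 = \frac{10}{3}$)
$j{\left(95,W{\left(-11,13 \right)} \right)} - -42956 = \frac{10}{3} - -42956 = \frac{10}{3} + 42956 = \frac{128878}{3}$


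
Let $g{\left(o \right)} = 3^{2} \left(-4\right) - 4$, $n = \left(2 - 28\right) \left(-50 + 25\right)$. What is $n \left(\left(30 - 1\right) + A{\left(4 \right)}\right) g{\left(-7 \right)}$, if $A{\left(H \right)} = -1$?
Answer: $-728000$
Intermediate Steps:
$n = 650$ ($n = \left(-26\right) \left(-25\right) = 650$)
$g{\left(o \right)} = -40$ ($g{\left(o \right)} = 9 \left(-4\right) - 4 = -36 - 4 = -40$)
$n \left(\left(30 - 1\right) + A{\left(4 \right)}\right) g{\left(-7 \right)} = 650 \left(\left(30 - 1\right) - 1\right) \left(-40\right) = 650 \left(29 - 1\right) \left(-40\right) = 650 \cdot 28 \left(-40\right) = 18200 \left(-40\right) = -728000$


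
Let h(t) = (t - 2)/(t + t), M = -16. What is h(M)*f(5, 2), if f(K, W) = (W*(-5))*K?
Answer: -225/8 ≈ -28.125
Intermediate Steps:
f(K, W) = -5*K*W (f(K, W) = (-5*W)*K = -5*K*W)
h(t) = (-2 + t)/(2*t) (h(t) = (-2 + t)/((2*t)) = (-2 + t)*(1/(2*t)) = (-2 + t)/(2*t))
h(M)*f(5, 2) = ((½)*(-2 - 16)/(-16))*(-5*5*2) = ((½)*(-1/16)*(-18))*(-50) = (9/16)*(-50) = -225/8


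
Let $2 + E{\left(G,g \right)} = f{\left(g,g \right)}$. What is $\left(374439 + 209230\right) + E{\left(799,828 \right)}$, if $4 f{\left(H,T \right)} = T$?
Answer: $583874$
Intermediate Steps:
$f{\left(H,T \right)} = \frac{T}{4}$
$E{\left(G,g \right)} = -2 + \frac{g}{4}$
$\left(374439 + 209230\right) + E{\left(799,828 \right)} = \left(374439 + 209230\right) + \left(-2 + \frac{1}{4} \cdot 828\right) = 583669 + \left(-2 + 207\right) = 583669 + 205 = 583874$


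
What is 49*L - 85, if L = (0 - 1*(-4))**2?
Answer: 699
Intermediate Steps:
L = 16 (L = (0 + 4)**2 = 4**2 = 16)
49*L - 85 = 49*16 - 85 = 784 - 85 = 699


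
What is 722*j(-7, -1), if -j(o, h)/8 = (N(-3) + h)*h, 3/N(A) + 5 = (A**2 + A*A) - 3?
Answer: -20216/5 ≈ -4043.2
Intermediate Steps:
N(A) = 3/(-8 + 2*A**2) (N(A) = 3/(-5 + ((A**2 + A*A) - 3)) = 3/(-5 + ((A**2 + A**2) - 3)) = 3/(-5 + (2*A**2 - 3)) = 3/(-5 + (-3 + 2*A**2)) = 3/(-8 + 2*A**2))
j(o, h) = -8*h*(3/10 + h) (j(o, h) = -8*(3/(2*(-4 + (-3)**2)) + h)*h = -8*(3/(2*(-4 + 9)) + h)*h = -8*((3/2)/5 + h)*h = -8*((3/2)*(1/5) + h)*h = -8*(3/10 + h)*h = -8*h*(3/10 + h))
722*j(-7, -1) = 722*(-4/5*(-1)*(3 + 10*(-1))) = 722*(-4/5*(-1)*(3 - 10)) = 722*(-4/5*(-1)*(-7)) = 722*(-28/5) = -20216/5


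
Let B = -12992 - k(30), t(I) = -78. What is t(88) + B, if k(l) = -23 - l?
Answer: -13017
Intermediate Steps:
B = -12939 (B = -12992 - (-23 - 1*30) = -12992 - (-23 - 30) = -12992 - 1*(-53) = -12992 + 53 = -12939)
t(88) + B = -78 - 12939 = -13017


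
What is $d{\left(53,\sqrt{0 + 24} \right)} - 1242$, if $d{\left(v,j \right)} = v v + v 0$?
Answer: $1567$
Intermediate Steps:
$d{\left(v,j \right)} = v^{2}$ ($d{\left(v,j \right)} = v^{2} + 0 = v^{2}$)
$d{\left(53,\sqrt{0 + 24} \right)} - 1242 = 53^{2} - 1242 = 2809 - 1242 = 1567$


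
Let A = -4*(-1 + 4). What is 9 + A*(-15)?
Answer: 189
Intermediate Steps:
A = -12 (A = -4*3 = -12)
9 + A*(-15) = 9 - 12*(-15) = 9 + 180 = 189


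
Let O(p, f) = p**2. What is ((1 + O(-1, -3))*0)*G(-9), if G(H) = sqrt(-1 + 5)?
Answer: 0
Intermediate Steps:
G(H) = 2 (G(H) = sqrt(4) = 2)
((1 + O(-1, -3))*0)*G(-9) = ((1 + (-1)**2)*0)*2 = ((1 + 1)*0)*2 = (2*0)*2 = 0*2 = 0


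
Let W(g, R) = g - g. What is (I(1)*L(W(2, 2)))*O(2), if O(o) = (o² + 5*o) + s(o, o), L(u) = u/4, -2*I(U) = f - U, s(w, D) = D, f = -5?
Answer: 0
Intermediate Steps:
W(g, R) = 0
I(U) = 5/2 + U/2 (I(U) = -(-5 - U)/2 = 5/2 + U/2)
L(u) = u/4 (L(u) = u*(¼) = u/4)
O(o) = o² + 6*o (O(o) = (o² + 5*o) + o = o² + 6*o)
(I(1)*L(W(2, 2)))*O(2) = ((5/2 + (½)*1)*((¼)*0))*(2*(6 + 2)) = ((5/2 + ½)*0)*(2*8) = (3*0)*16 = 0*16 = 0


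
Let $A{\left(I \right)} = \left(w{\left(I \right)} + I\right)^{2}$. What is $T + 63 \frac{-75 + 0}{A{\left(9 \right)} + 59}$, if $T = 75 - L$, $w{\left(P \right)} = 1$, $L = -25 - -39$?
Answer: $\frac{1658}{53} \approx 31.283$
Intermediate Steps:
$L = 14$ ($L = -25 + 39 = 14$)
$A{\left(I \right)} = \left(1 + I\right)^{2}$
$T = 61$ ($T = 75 - 14 = 61$)
$T + 63 \frac{-75 + 0}{A{\left(9 \right)} + 59} = 61 + 63 \frac{-75 + 0}{\left(1 + 9\right)^{2} + 59} = 61 + 63 \left(- \frac{75}{10^{2} + 59}\right) = 61 + 63 \left(- \frac{75}{100 + 59}\right) = 61 + 63 \left(- \frac{75}{159}\right) = 61 + 63 \left(\left(-75\right) \frac{1}{159}\right) = 61 + 63 \left(- \frac{25}{53}\right) = 61 - \frac{1575}{53} = \frac{1658}{53}$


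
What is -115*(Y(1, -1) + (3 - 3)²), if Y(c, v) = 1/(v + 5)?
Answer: -115/4 ≈ -28.750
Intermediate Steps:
Y(c, v) = 1/(5 + v)
-115*(Y(1, -1) + (3 - 3)²) = -115*(1/(5 - 1) + (3 - 3)²) = -115*(1/4 + 0²) = -115*(¼ + 0) = -115*¼ = -115/4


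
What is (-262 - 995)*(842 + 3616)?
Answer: -5603706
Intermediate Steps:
(-262 - 995)*(842 + 3616) = -1257*4458 = -5603706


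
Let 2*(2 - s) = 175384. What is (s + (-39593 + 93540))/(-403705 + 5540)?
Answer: 33743/398165 ≈ 0.084746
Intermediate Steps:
s = -87690 (s = 2 - ½*175384 = 2 - 87692 = -87690)
(s + (-39593 + 93540))/(-403705 + 5540) = (-87690 + (-39593 + 93540))/(-403705 + 5540) = (-87690 + 53947)/(-398165) = -33743*(-1/398165) = 33743/398165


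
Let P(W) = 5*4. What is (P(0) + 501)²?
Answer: 271441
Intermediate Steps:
P(W) = 20
(P(0) + 501)² = (20 + 501)² = 521² = 271441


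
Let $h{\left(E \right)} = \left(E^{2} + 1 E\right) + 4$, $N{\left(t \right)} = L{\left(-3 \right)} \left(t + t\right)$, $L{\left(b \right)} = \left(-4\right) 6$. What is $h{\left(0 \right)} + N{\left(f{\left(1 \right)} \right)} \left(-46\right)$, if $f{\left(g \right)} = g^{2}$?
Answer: $2212$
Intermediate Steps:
$L{\left(b \right)} = -24$
$N{\left(t \right)} = - 48 t$ ($N{\left(t \right)} = - 24 \left(t + t\right) = - 24 \cdot 2 t = - 48 t$)
$h{\left(E \right)} = 4 + E + E^{2}$ ($h{\left(E \right)} = \left(E^{2} + E\right) + 4 = \left(E + E^{2}\right) + 4 = 4 + E + E^{2}$)
$h{\left(0 \right)} + N{\left(f{\left(1 \right)} \right)} \left(-46\right) = \left(4 + 0 + 0^{2}\right) + - 48 \cdot 1^{2} \left(-46\right) = \left(4 + 0 + 0\right) + \left(-48\right) 1 \left(-46\right) = 4 - -2208 = 4 + 2208 = 2212$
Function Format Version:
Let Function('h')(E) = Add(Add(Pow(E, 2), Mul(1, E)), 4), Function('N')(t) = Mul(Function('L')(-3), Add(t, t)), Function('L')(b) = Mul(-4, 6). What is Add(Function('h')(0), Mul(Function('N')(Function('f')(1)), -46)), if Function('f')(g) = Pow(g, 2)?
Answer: 2212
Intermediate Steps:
Function('L')(b) = -24
Function('N')(t) = Mul(-48, t) (Function('N')(t) = Mul(-24, Add(t, t)) = Mul(-24, Mul(2, t)) = Mul(-48, t))
Function('h')(E) = Add(4, E, Pow(E, 2)) (Function('h')(E) = Add(Add(Pow(E, 2), E), 4) = Add(Add(E, Pow(E, 2)), 4) = Add(4, E, Pow(E, 2)))
Add(Function('h')(0), Mul(Function('N')(Function('f')(1)), -46)) = Add(Add(4, 0, Pow(0, 2)), Mul(Mul(-48, Pow(1, 2)), -46)) = Add(Add(4, 0, 0), Mul(Mul(-48, 1), -46)) = Add(4, Mul(-48, -46)) = Add(4, 2208) = 2212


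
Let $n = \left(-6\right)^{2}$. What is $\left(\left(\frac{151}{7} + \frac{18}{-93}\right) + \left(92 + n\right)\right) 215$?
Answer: $\frac{6969225}{217} \approx 32116.0$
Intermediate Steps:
$n = 36$
$\left(\left(\frac{151}{7} + \frac{18}{-93}\right) + \left(92 + n\right)\right) 215 = \left(\left(\frac{151}{7} + \frac{18}{-93}\right) + \left(92 + 36\right)\right) 215 = \left(\left(151 \cdot \frac{1}{7} + 18 \left(- \frac{1}{93}\right)\right) + 128\right) 215 = \left(\left(\frac{151}{7} - \frac{6}{31}\right) + 128\right) 215 = \left(\frac{4639}{217} + 128\right) 215 = \frac{32415}{217} \cdot 215 = \frac{6969225}{217}$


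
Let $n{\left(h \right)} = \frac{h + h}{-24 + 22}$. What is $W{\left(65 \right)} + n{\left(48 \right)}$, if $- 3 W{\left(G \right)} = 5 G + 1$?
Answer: $- \frac{470}{3} \approx -156.67$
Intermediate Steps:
$W{\left(G \right)} = - \frac{1}{3} - \frac{5 G}{3}$ ($W{\left(G \right)} = - \frac{5 G + 1}{3} = - \frac{1 + 5 G}{3} = - \frac{1}{3} - \frac{5 G}{3}$)
$n{\left(h \right)} = - h$ ($n{\left(h \right)} = \frac{2 h}{-2} = 2 h \left(- \frac{1}{2}\right) = - h$)
$W{\left(65 \right)} + n{\left(48 \right)} = \left(- \frac{1}{3} - \frac{325}{3}\right) - 48 = - \frac{326}{3} - 48 = - \frac{470}{3}$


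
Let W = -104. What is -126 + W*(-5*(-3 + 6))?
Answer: 1434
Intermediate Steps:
-126 + W*(-5*(-3 + 6)) = -126 - (-520)*(-3 + 6) = -126 - (-520)*3 = -126 - 104*(-15) = -126 + 1560 = 1434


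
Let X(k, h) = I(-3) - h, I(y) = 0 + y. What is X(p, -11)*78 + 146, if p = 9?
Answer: 770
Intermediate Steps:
I(y) = y
X(k, h) = -3 - h
X(p, -11)*78 + 146 = (-3 - 1*(-11))*78 + 146 = (-3 + 11)*78 + 146 = 8*78 + 146 = 624 + 146 = 770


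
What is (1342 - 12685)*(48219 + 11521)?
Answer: -677630820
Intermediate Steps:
(1342 - 12685)*(48219 + 11521) = -11343*59740 = -677630820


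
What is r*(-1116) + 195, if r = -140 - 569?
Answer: 791439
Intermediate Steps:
r = -709
r*(-1116) + 195 = -709*(-1116) + 195 = 791244 + 195 = 791439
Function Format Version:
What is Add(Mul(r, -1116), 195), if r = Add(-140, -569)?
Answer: 791439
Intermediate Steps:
r = -709
Add(Mul(r, -1116), 195) = Add(Mul(-709, -1116), 195) = Add(791244, 195) = 791439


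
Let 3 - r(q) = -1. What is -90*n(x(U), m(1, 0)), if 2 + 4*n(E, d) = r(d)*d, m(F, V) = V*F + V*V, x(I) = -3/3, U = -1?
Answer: 45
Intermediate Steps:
r(q) = 4 (r(q) = 3 - 1*(-1) = 3 + 1 = 4)
x(I) = -1 (x(I) = -3*1/3 = -1)
m(F, V) = V**2 + F*V (m(F, V) = F*V + V**2 = V**2 + F*V)
n(E, d) = -1/2 + d (n(E, d) = -1/2 + (4*d)/4 = -1/2 + d)
-90*n(x(U), m(1, 0)) = -90*(-1/2 + 0*(1 + 0)) = -90*(-1/2 + 0*1) = -90*(-1/2 + 0) = -90*(-1/2) = 45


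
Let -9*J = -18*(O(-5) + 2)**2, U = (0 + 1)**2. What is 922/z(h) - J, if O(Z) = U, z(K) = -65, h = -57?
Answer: -2092/65 ≈ -32.185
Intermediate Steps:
U = 1 (U = 1**2 = 1)
O(Z) = 1
J = 18 (J = -(-2)*(1 + 2)**2 = -(-2)*3**2 = -(-2)*9 = -1/9*(-162) = 18)
922/z(h) - J = 922/(-65) - 1*18 = 922*(-1/65) - 18 = -922/65 - 18 = -2092/65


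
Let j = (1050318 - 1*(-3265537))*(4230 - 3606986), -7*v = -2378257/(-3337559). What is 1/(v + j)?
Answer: -3337559/51895613096045876171 ≈ -6.4313e-14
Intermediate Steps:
v = -339751/3337559 (v = -(-339751)/(-3337559) = -(-339751)*(-1)/3337559 = -1/7*2378257/3337559 = -339751/3337559 ≈ -0.10180)
j = -15548972496380 (j = (1050318 + 3265537)*(-3602756) = 4315855*(-3602756) = -15548972496380)
1/(v + j) = 1/(-339751/3337559 - 15548972496380) = 1/(-51895613096045876171/3337559) = -3337559/51895613096045876171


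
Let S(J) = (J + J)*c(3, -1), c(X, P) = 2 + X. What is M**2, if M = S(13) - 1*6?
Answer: 15376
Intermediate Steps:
S(J) = 10*J (S(J) = (J + J)*(2 + 3) = (2*J)*5 = 10*J)
M = 124 (M = 10*13 - 1*6 = 130 - 6 = 124)
M**2 = 124**2 = 15376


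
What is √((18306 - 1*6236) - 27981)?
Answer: I*√15911 ≈ 126.14*I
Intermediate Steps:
√((18306 - 1*6236) - 27981) = √((18306 - 6236) - 27981) = √(12070 - 27981) = √(-15911) = I*√15911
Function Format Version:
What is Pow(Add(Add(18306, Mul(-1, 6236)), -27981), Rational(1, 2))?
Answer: Mul(I, Pow(15911, Rational(1, 2))) ≈ Mul(126.14, I)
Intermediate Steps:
Pow(Add(Add(18306, Mul(-1, 6236)), -27981), Rational(1, 2)) = Pow(Add(Add(18306, -6236), -27981), Rational(1, 2)) = Pow(Add(12070, -27981), Rational(1, 2)) = Pow(-15911, Rational(1, 2)) = Mul(I, Pow(15911, Rational(1, 2)))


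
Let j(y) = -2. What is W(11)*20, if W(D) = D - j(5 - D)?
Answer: 260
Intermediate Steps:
W(D) = 2 + D (W(D) = D - 1*(-2) = D + 2 = 2 + D)
W(11)*20 = (2 + 11)*20 = 13*20 = 260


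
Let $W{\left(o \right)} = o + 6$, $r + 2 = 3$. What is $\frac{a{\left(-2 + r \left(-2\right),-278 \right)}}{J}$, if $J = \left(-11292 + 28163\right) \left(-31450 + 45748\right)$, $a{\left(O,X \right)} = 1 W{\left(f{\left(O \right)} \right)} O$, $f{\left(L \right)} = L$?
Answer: $- \frac{4}{120610779} \approx -3.3165 \cdot 10^{-8}$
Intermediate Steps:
$r = 1$ ($r = -2 + 3 = 1$)
$W{\left(o \right)} = 6 + o$
$a{\left(O,X \right)} = O \left(6 + O\right)$ ($a{\left(O,X \right)} = 1 \left(6 + O\right) O = \left(6 + O\right) O = O \left(6 + O\right)$)
$J = 241221558$ ($J = 16871 \cdot 14298 = 241221558$)
$\frac{a{\left(-2 + r \left(-2\right),-278 \right)}}{J} = \frac{\left(-2 + 1 \left(-2\right)\right) \left(6 + \left(-2 + 1 \left(-2\right)\right)\right)}{241221558} = \left(-2 - 2\right) \left(6 - 4\right) \frac{1}{241221558} = - 4 \left(6 - 4\right) \frac{1}{241221558} = \left(-4\right) 2 \cdot \frac{1}{241221558} = \left(-8\right) \frac{1}{241221558} = - \frac{4}{120610779}$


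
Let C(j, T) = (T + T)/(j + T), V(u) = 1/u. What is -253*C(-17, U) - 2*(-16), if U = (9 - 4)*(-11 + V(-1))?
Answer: -2536/7 ≈ -362.29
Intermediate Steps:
U = -60 (U = (9 - 4)*(-11 + 1/(-1)) = 5*(-11 - 1) = 5*(-12) = -60)
C(j, T) = 2*T/(T + j) (C(j, T) = (2*T)/(T + j) = 2*T/(T + j))
-253*C(-17, U) - 2*(-16) = -506*(-60)/(-60 - 17) - 2*(-16) = -506*(-60)/(-77) + 32 = -506*(-60)*(-1)/77 + 32 = -253*120/77 + 32 = -2760/7 + 32 = -2536/7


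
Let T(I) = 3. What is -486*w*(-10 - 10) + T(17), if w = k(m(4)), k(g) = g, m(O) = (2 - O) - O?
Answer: -58317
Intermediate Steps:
m(O) = 2 - 2*O
w = -6 (w = 2 - 2*4 = 2 - 8 = -6)
-486*w*(-10 - 10) + T(17) = -(-2916)*(-10 - 10) + 3 = -(-2916)*(-20) + 3 = -486*120 + 3 = -58320 + 3 = -58317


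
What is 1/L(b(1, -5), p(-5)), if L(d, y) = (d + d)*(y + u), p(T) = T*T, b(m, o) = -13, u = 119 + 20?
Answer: -1/4264 ≈ -0.00023452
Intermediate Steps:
u = 139
p(T) = T²
L(d, y) = 2*d*(139 + y) (L(d, y) = (d + d)*(y + 139) = (2*d)*(139 + y) = 2*d*(139 + y))
1/L(b(1, -5), p(-5)) = 1/(2*(-13)*(139 + (-5)²)) = 1/(2*(-13)*(139 + 25)) = 1/(2*(-13)*164) = 1/(-4264) = -1/4264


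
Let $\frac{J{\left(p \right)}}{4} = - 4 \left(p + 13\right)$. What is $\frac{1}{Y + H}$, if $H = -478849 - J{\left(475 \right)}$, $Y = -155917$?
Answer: $- \frac{1}{626958} \approx -1.595 \cdot 10^{-6}$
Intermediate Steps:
$J{\left(p \right)} = -208 - 16 p$ ($J{\left(p \right)} = 4 \left(- 4 \left(p + 13\right)\right) = 4 \left(- 4 \left(13 + p\right)\right) = 4 \left(-52 - 4 p\right) = -208 - 16 p$)
$H = -471041$ ($H = -478849 - \left(-208 - 7600\right) = -478849 - -7808 = -478849 + 7808 = -471041$)
$\frac{1}{Y + H} = \frac{1}{-155917 - 471041} = \frac{1}{-626958} = - \frac{1}{626958}$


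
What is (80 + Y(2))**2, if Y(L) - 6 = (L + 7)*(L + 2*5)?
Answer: 37636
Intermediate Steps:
Y(L) = 6 + (7 + L)*(10 + L) (Y(L) = 6 + (L + 7)*(L + 2*5) = 6 + (7 + L)*(L + 10) = 6 + (7 + L)*(10 + L))
(80 + Y(2))**2 = (80 + (76 + 2**2 + 17*2))**2 = (80 + (76 + 4 + 34))**2 = (80 + 114)**2 = 194**2 = 37636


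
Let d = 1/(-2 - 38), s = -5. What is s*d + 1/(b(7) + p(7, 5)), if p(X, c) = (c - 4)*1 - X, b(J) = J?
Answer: 9/8 ≈ 1.1250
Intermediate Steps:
d = -1/40 (d = 1/(-40) = -1/40 ≈ -0.025000)
p(X, c) = -4 + c - X (p(X, c) = (-4 + c)*1 - X = (-4 + c) - X = -4 + c - X)
s*d + 1/(b(7) + p(7, 5)) = -5*(-1/40) + 1/(7 + (-4 + 5 - 1*7)) = ⅛ + 1/(7 + (-4 + 5 - 7)) = ⅛ + 1/(7 - 6) = ⅛ + 1/1 = ⅛ + 1 = 9/8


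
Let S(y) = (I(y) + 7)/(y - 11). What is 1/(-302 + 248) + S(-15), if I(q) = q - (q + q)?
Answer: -607/702 ≈ -0.86467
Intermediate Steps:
I(q) = -q (I(q) = q - 2*q = -q)
S(y) = (7 - y)/(-11 + y) (S(y) = (-y + 7)/(y - 11) = (7 - y)/(-11 + y))
1/(-302 + 248) + S(-15) = 1/(-302 + 248) + (7 - 1*(-15))/(-11 - 15) = 1/(-54) + (7 + 15)/(-26) = -1/54 - 1/26*22 = -1/54 - 11/13 = -607/702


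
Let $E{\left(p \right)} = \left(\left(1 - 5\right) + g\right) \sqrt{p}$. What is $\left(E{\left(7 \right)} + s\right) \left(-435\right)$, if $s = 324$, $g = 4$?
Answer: $-140940$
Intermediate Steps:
$E{\left(p \right)} = 0$ ($E{\left(p \right)} = \left(\left(1 - 5\right) + 4\right) \sqrt{p} = \left(-4 + 4\right) \sqrt{p} = 0 \sqrt{p} = 0$)
$\left(E{\left(7 \right)} + s\right) \left(-435\right) = \left(0 + 324\right) \left(-435\right) = 324 \left(-435\right) = -140940$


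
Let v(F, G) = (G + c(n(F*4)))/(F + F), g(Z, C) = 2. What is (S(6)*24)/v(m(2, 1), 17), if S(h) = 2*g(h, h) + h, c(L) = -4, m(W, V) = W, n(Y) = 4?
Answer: 960/13 ≈ 73.846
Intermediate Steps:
v(F, G) = (-4 + G)/(2*F) (v(F, G) = (G - 4)/(F + F) = (-4 + G)/((2*F)) = (-4 + G)*(1/(2*F)) = (-4 + G)/(2*F))
S(h) = 4 + h (S(h) = 2*2 + h = 4 + h)
(S(6)*24)/v(m(2, 1), 17) = ((4 + 6)*24)/(((1/2)*(-4 + 17)/2)) = (10*24)/(((1/2)*(1/2)*13)) = 240/(13/4) = 240*(4/13) = 960/13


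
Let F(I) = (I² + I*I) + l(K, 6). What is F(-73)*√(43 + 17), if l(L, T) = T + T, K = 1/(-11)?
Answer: 21340*√15 ≈ 82650.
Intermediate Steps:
K = -1/11 ≈ -0.090909
l(L, T) = 2*T
F(I) = 12 + 2*I² (F(I) = (I² + I*I) + 2*6 = (I² + I²) + 12 = 2*I² + 12 = 12 + 2*I²)
F(-73)*√(43 + 17) = (12 + 2*(-73)²)*√(43 + 17) = (12 + 2*5329)*√60 = (12 + 10658)*(2*√15) = 10670*(2*√15) = 21340*√15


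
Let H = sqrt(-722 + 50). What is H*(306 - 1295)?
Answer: -3956*I*sqrt(42) ≈ -25638.0*I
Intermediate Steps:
H = 4*I*sqrt(42) (H = sqrt(-672) = 4*I*sqrt(42) ≈ 25.923*I)
H*(306 - 1295) = (4*I*sqrt(42))*(306 - 1295) = (4*I*sqrt(42))*(-989) = -3956*I*sqrt(42)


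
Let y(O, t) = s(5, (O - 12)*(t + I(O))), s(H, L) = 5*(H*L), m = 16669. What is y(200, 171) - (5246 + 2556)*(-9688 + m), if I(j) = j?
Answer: -52722062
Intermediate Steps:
s(H, L) = 5*H*L
y(O, t) = 25*(-12 + O)*(O + t) (y(O, t) = 5*5*((O - 12)*(t + O)) = 5*5*((-12 + O)*(O + t)) = 25*(-12 + O)*(O + t))
y(200, 171) - (5246 + 2556)*(-9688 + m) = (-300*200 - 300*171 + 25*200² + 25*200*171) - (5246 + 2556)*(-9688 + 16669) = (-60000 - 51300 + 25*40000 + 855000) - 7802*6981 = (-60000 - 51300 + 1000000 + 855000) - 1*54465762 = 1743700 - 54465762 = -52722062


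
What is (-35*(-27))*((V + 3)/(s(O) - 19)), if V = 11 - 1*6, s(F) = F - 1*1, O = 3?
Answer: -7560/17 ≈ -444.71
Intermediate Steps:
s(F) = -1 + F (s(F) = F - 1 = -1 + F)
V = 5 (V = 11 - 6 = 5)
(-35*(-27))*((V + 3)/(s(O) - 19)) = (-35*(-27))*((5 + 3)/((-1 + 3) - 19)) = 945*(8/(2 - 19)) = 945*(8/(-17)) = 945*(8*(-1/17)) = 945*(-8/17) = -7560/17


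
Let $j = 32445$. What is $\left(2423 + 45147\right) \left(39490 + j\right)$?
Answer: $3421947950$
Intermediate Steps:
$\left(2423 + 45147\right) \left(39490 + j\right) = \left(2423 + 45147\right) \left(39490 + 32445\right) = 47570 \cdot 71935 = 3421947950$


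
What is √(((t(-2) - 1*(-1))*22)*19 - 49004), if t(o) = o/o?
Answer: 6*I*√1338 ≈ 219.47*I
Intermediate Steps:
t(o) = 1
√(((t(-2) - 1*(-1))*22)*19 - 49004) = √(((1 - 1*(-1))*22)*19 - 49004) = √(((1 + 1)*22)*19 - 49004) = √((2*22)*19 - 49004) = √(44*19 - 49004) = √(836 - 49004) = √(-48168) = 6*I*√1338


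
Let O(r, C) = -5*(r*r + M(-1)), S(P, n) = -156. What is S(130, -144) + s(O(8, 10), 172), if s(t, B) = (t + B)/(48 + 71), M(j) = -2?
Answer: -18702/119 ≈ -157.16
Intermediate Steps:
O(r, C) = 10 - 5*r**2 (O(r, C) = -5*(r*r - 2) = -5*(r**2 - 2) = -5*(-2 + r**2) = 10 - 5*r**2)
s(t, B) = B/119 + t/119 (s(t, B) = (B + t)/119 = (B + t)*(1/119) = B/119 + t/119)
S(130, -144) + s(O(8, 10), 172) = -156 + ((1/119)*172 + (10 - 5*8**2)/119) = -156 + (172/119 + (10 - 5*64)/119) = -156 + (172/119 + (10 - 320)/119) = -156 + (172/119 + (1/119)*(-310)) = -156 + (172/119 - 310/119) = -156 - 138/119 = -18702/119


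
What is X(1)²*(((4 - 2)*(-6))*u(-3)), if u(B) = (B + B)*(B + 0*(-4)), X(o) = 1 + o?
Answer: -864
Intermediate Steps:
u(B) = 2*B² (u(B) = (2*B)*(B + 0) = (2*B)*B = 2*B²)
X(1)²*(((4 - 2)*(-6))*u(-3)) = (1 + 1)²*(((4 - 2)*(-6))*(2*(-3)²)) = 2²*((2*(-6))*(2*9)) = 4*(-12*18) = 4*(-216) = -864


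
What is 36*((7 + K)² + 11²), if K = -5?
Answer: 4500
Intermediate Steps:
36*((7 + K)² + 11²) = 36*((7 - 5)² + 11²) = 36*(2² + 121) = 36*(4 + 121) = 36*125 = 4500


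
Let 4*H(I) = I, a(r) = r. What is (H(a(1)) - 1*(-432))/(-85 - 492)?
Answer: -1729/2308 ≈ -0.74913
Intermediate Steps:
H(I) = I/4
(H(a(1)) - 1*(-432))/(-85 - 492) = ((¼)*1 - 1*(-432))/(-85 - 492) = (¼ + 432)/(-577) = (1729/4)*(-1/577) = -1729/2308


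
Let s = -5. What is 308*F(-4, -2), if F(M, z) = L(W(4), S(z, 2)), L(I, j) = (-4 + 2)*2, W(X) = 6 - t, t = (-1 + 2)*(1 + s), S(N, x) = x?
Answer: -1232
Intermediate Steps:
t = -4 (t = (-1 + 2)*(1 - 5) = 1*(-4) = -4)
W(X) = 10 (W(X) = 6 - 1*(-4) = 6 + 4 = 10)
L(I, j) = -4 (L(I, j) = -2*2 = -4)
F(M, z) = -4
308*F(-4, -2) = 308*(-4) = -1232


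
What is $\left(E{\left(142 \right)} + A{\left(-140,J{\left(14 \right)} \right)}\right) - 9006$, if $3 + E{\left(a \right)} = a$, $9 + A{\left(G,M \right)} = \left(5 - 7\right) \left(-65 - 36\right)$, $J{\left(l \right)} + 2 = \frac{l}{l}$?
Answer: $-8674$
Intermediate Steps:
$J{\left(l \right)} = -1$ ($J{\left(l \right)} = -2 + \frac{l}{l} = -2 + 1 = -1$)
$A{\left(G,M \right)} = 193$ ($A{\left(G,M \right)} = -9 + \left(5 - 7\right) \left(-65 - 36\right) = -9 - -202 = -9 + 202 = 193$)
$E{\left(a \right)} = -3 + a$
$\left(E{\left(142 \right)} + A{\left(-140,J{\left(14 \right)} \right)}\right) - 9006 = \left(\left(-3 + 142\right) + 193\right) - 9006 = \left(139 + 193\right) - 9006 = 332 - 9006 = -8674$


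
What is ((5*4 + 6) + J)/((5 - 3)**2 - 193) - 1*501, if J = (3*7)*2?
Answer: -94757/189 ≈ -501.36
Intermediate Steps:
J = 42 (J = 21*2 = 42)
((5*4 + 6) + J)/((5 - 3)**2 - 193) - 1*501 = ((5*4 + 6) + 42)/((5 - 3)**2 - 193) - 1*501 = ((20 + 6) + 42)/(2**2 - 193) - 501 = (26 + 42)/(4 - 193) - 501 = 68/(-189) - 501 = 68*(-1/189) - 501 = -68/189 - 501 = -94757/189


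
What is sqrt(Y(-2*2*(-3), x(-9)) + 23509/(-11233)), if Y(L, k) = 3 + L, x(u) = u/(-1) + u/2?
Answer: sqrt(1628627738)/11233 ≈ 3.5927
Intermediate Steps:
x(u) = -u/2 (x(u) = u*(-1) + u*(1/2) = -u + u/2 = -u/2)
sqrt(Y(-2*2*(-3), x(-9)) + 23509/(-11233)) = sqrt((3 - 2*2*(-3)) + 23509/(-11233)) = sqrt((3 - 4*(-3)) + 23509*(-1/11233)) = sqrt((3 + 12) - 23509/11233) = sqrt(15 - 23509/11233) = sqrt(144986/11233) = sqrt(1628627738)/11233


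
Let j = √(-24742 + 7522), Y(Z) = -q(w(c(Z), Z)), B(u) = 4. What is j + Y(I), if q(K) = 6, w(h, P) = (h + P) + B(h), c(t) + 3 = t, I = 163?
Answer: -6 + 2*I*√4305 ≈ -6.0 + 131.23*I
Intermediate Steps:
c(t) = -3 + t
w(h, P) = 4 + P + h (w(h, P) = (h + P) + 4 = (P + h) + 4 = 4 + P + h)
Y(Z) = -6 (Y(Z) = -1*6 = -6)
j = 2*I*√4305 (j = √(-17220) = 2*I*√4305 ≈ 131.23*I)
j + Y(I) = 2*I*√4305 - 6 = -6 + 2*I*√4305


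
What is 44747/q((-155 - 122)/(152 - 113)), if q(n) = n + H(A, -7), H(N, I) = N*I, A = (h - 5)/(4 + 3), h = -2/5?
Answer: -8725665/332 ≈ -26282.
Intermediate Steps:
h = -2/5 (h = -2*1/5 = -2/5 ≈ -0.40000)
A = -27/35 (A = (-2/5 - 5)/(4 + 3) = -27/5/7 = -27/5*1/7 = -27/35 ≈ -0.77143)
H(N, I) = I*N
q(n) = 27/5 + n (q(n) = n - 7*(-27/35) = n + 27/5 = 27/5 + n)
44747/q((-155 - 122)/(152 - 113)) = 44747/(27/5 + (-155 - 122)/(152 - 113)) = 44747/(27/5 - 277/39) = 44747/(-332/195) = 44747*(-195/332) = -8725665/332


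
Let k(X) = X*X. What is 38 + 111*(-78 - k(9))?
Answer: -17611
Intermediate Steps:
k(X) = X²
38 + 111*(-78 - k(9)) = 38 + 111*(-78 - 1*9²) = 38 + 111*(-78 - 1*81) = 38 + 111*(-78 - 81) = 38 + 111*(-159) = 38 - 17649 = -17611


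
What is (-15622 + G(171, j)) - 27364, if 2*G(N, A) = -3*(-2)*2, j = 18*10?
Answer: -42980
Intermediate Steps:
j = 180
G(N, A) = 6 (G(N, A) = (-3*(-2)*2)/2 = (6*2)/2 = (½)*12 = 6)
(-15622 + G(171, j)) - 27364 = (-15622 + 6) - 27364 = -15616 - 27364 = -42980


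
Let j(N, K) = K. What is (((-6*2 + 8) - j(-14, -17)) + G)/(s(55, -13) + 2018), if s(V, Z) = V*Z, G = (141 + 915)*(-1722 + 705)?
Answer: -1073939/1303 ≈ -824.21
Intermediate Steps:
G = -1073952 (G = 1056*(-1017) = -1073952)
(((-6*2 + 8) - j(-14, -17)) + G)/(s(55, -13) + 2018) = (((-6*2 + 8) - 1*(-17)) - 1073952)/(55*(-13) + 2018) = (((-12 + 8) + 17) - 1073952)/(-715 + 2018) = ((-4 + 17) - 1073952)/1303 = (13 - 1073952)*(1/1303) = -1073939*1/1303 = -1073939/1303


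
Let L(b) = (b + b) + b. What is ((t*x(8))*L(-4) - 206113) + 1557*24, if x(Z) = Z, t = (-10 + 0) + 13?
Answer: -169033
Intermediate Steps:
t = 3 (t = -10 + 13 = 3)
L(b) = 3*b (L(b) = 2*b + b = 3*b)
((t*x(8))*L(-4) - 206113) + 1557*24 = ((3*8)*(3*(-4)) - 206113) + 1557*24 = (24*(-12) - 206113) + 37368 = (-288 - 206113) + 37368 = -206401 + 37368 = -169033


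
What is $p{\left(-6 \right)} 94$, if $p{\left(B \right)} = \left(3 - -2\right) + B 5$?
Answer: $-2350$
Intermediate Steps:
$p{\left(B \right)} = 5 + 5 B$ ($p{\left(B \right)} = \left(3 + 2\right) + 5 B = 5 + 5 B$)
$p{\left(-6 \right)} 94 = \left(5 + 5 \left(-6\right)\right) 94 = \left(5 - 30\right) 94 = \left(-25\right) 94 = -2350$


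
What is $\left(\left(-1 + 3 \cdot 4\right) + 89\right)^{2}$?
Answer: $10000$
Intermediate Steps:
$\left(\left(-1 + 3 \cdot 4\right) + 89\right)^{2} = \left(\left(-1 + 12\right) + 89\right)^{2} = \left(11 + 89\right)^{2} = 100^{2} = 10000$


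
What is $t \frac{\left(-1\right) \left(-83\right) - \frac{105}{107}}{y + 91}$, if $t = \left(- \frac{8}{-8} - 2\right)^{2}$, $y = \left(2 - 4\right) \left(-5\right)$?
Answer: $\frac{8776}{10807} \approx 0.81207$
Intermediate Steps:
$y = 10$ ($y = \left(-2\right) \left(-5\right) = 10$)
$t = 1$ ($t = \left(\left(-8\right) \left(- \frac{1}{8}\right) - 2\right)^{2} = \left(1 - 2\right)^{2} = \left(-1\right)^{2} = 1$)
$t \frac{\left(-1\right) \left(-83\right) - \frac{105}{107}}{y + 91} = 1 \frac{\left(-1\right) \left(-83\right) - \frac{105}{107}}{10 + 91} = 1 \frac{83 - \frac{105}{107}}{101} = 1 \left(83 - \frac{105}{107}\right) \frac{1}{101} = 1 \cdot \frac{8776}{107} \cdot \frac{1}{101} = 1 \cdot \frac{8776}{10807} = \frac{8776}{10807}$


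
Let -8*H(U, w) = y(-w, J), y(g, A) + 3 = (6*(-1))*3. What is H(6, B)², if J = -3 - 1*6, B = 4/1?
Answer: 441/64 ≈ 6.8906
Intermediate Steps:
B = 4 (B = 4*1 = 4)
J = -9 (J = -3 - 6 = -9)
y(g, A) = -21 (y(g, A) = -3 + (6*(-1))*3 = -3 - 6*3 = -3 - 18 = -21)
H(U, w) = 21/8 (H(U, w) = -⅛*(-21) = 21/8)
H(6, B)² = (21/8)² = 441/64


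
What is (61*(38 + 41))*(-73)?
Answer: -351787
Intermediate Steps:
(61*(38 + 41))*(-73) = (61*79)*(-73) = 4819*(-73) = -351787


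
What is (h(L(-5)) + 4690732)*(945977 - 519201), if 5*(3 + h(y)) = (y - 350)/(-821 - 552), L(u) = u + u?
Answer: 2748595769201464/1373 ≈ 2.0019e+12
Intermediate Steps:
L(u) = 2*u
h(y) = -4049/1373 - y/6865 (h(y) = -3 + ((y - 350)/(-821 - 552))/5 = -3 + ((-350 + y)/(-1373))/5 = -3 + ((-350 + y)*(-1/1373))/5 = -3 + (350/1373 - y/1373)/5 = -3 + (70/1373 - y/6865) = -4049/1373 - y/6865)
(h(L(-5)) + 4690732)*(945977 - 519201) = ((-4049/1373 - 2*(-5)/6865) + 4690732)*(945977 - 519201) = ((-4049/1373 - 1/6865*(-10)) + 4690732)*426776 = ((-4049/1373 + 2/1373) + 4690732)*426776 = (-4047/1373 + 4690732)*426776 = (6440370989/1373)*426776 = 2748595769201464/1373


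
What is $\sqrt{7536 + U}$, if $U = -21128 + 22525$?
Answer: $\sqrt{8933} \approx 94.515$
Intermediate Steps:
$U = 1397$
$\sqrt{7536 + U} = \sqrt{7536 + 1397} = \sqrt{8933}$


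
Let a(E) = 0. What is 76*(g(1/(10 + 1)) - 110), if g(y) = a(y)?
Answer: -8360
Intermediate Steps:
g(y) = 0
76*(g(1/(10 + 1)) - 110) = 76*(0 - 110) = 76*(-110) = -8360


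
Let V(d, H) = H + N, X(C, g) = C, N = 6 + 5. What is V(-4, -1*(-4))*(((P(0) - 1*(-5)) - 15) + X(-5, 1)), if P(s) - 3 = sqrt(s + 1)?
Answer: -165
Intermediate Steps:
P(s) = 3 + sqrt(1 + s) (P(s) = 3 + sqrt(s + 1) = 3 + sqrt(1 + s))
N = 11
V(d, H) = 11 + H (V(d, H) = H + 11 = 11 + H)
V(-4, -1*(-4))*(((P(0) - 1*(-5)) - 15) + X(-5, 1)) = (11 - 1*(-4))*((((3 + sqrt(1 + 0)) - 1*(-5)) - 15) - 5) = (11 + 4)*((((3 + sqrt(1)) + 5) - 15) - 5) = 15*((((3 + 1) + 5) - 15) - 5) = 15*(((4 + 5) - 15) - 5) = 15*((9 - 15) - 5) = 15*(-6 - 5) = 15*(-11) = -165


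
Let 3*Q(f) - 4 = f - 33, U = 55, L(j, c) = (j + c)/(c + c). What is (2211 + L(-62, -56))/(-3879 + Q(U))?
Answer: -371625/650216 ≈ -0.57154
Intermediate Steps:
L(j, c) = (c + j)/(2*c) (L(j, c) = (c + j)/((2*c)) = (c + j)*(1/(2*c)) = (c + j)/(2*c))
Q(f) = -29/3 + f/3 (Q(f) = 4/3 + (f - 33)/3 = 4/3 + (-33 + f)/3 = 4/3 + (-11 + f/3) = -29/3 + f/3)
(2211 + L(-62, -56))/(-3879 + Q(U)) = (2211 + (½)*(-56 - 62)/(-56))/(-3879 + (-29/3 + (⅓)*55)) = (2211 + (½)*(-1/56)*(-118))/(-3879 + (-29/3 + 55/3)) = (2211 + 59/56)/(-3879 + 26/3) = 123875/(56*(-11611/3)) = (123875/56)*(-3/11611) = -371625/650216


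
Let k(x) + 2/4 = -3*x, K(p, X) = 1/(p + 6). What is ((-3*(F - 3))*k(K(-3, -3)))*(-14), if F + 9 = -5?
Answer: 1071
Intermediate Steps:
F = -14 (F = -9 - 5 = -14)
K(p, X) = 1/(6 + p)
k(x) = -½ - 3*x
((-3*(F - 3))*k(K(-3, -3)))*(-14) = ((-3*(-14 - 3))*(-½ - 3/(6 - 3)))*(-14) = ((-3*(-17))*(-½ - 3/3))*(-14) = (51*(-½ - 3*⅓))*(-14) = (51*(-½ - 1))*(-14) = (51*(-3/2))*(-14) = -153/2*(-14) = 1071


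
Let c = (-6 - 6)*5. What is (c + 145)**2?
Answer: 7225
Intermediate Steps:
c = -60 (c = -12*5 = -60)
(c + 145)**2 = (-60 + 145)**2 = 85**2 = 7225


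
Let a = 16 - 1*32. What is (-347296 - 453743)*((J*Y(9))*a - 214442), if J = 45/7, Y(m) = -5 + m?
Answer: 1204741828986/7 ≈ 1.7211e+11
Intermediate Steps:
a = -16 (a = 16 - 32 = -16)
J = 45/7 (J = 45*(1/7) = 45/7 ≈ 6.4286)
(-347296 - 453743)*((J*Y(9))*a - 214442) = (-347296 - 453743)*((45*(-5 + 9)/7)*(-16) - 214442) = -801039*(((45/7)*4)*(-16) - 214442) = -801039*((180/7)*(-16) - 214442) = -801039*(-2880/7 - 214442) = -801039*(-1503974/7) = 1204741828986/7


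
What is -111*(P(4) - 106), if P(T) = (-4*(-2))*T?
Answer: 8214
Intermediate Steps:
P(T) = 8*T
-111*(P(4) - 106) = -111*(8*4 - 106) = -111*(32 - 106) = -111*(-74) = 8214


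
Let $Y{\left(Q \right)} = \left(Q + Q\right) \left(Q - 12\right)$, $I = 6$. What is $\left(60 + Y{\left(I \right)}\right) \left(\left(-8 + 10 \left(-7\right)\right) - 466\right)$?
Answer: $6528$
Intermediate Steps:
$Y{\left(Q \right)} = 2 Q \left(-12 + Q\right)$
$\left(60 + Y{\left(I \right)}\right) \left(\left(-8 + 10 \left(-7\right)\right) - 466\right) = \left(60 + 2 \cdot 6 \left(-12 + 6\right)\right) \left(\left(-8 + 10 \left(-7\right)\right) - 466\right) = \left(60 + 2 \cdot 6 \left(-6\right)\right) \left(\left(-8 - 70\right) - 466\right) = \left(60 - 72\right) \left(-78 - 466\right) = \left(-12\right) \left(-544\right) = 6528$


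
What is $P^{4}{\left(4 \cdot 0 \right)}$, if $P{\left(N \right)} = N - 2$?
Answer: $16$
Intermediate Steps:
$P{\left(N \right)} = -2 + N$
$P^{4}{\left(4 \cdot 0 \right)} = \left(-2 + 4 \cdot 0\right)^{4} = \left(-2 + 0\right)^{4} = \left(-2\right)^{4} = 16$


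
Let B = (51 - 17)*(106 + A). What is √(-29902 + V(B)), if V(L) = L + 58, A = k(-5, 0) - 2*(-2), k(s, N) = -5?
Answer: I*√26274 ≈ 162.09*I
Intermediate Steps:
A = -1 (A = -5 - 2*(-2) = -5 + 4 = -1)
B = 3570 (B = (51 - 17)*(106 - 1) = 34*105 = 3570)
V(L) = 58 + L
√(-29902 + V(B)) = √(-29902 + (58 + 3570)) = √(-29902 + 3628) = √(-26274) = I*√26274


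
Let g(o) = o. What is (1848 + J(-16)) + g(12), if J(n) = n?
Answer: 1844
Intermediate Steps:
(1848 + J(-16)) + g(12) = (1848 - 16) + 12 = 1832 + 12 = 1844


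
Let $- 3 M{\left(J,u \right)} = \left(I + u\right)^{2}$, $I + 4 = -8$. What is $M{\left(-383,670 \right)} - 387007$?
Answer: $- \frac{1593985}{3} \approx -5.3133 \cdot 10^{5}$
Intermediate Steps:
$I = -12$ ($I = -4 - 8 = -12$)
$M{\left(J,u \right)} = - \frac{\left(-12 + u\right)^{2}}{3}$
$M{\left(-383,670 \right)} - 387007 = - \frac{\left(-12 + 670\right)^{2}}{3} - 387007 = - \frac{658^{2}}{3} - 387007 = \left(- \frac{1}{3}\right) 432964 - 387007 = - \frac{432964}{3} - 387007 = - \frac{1593985}{3}$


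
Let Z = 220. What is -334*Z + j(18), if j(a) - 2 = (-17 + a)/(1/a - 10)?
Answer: -13152580/179 ≈ -73478.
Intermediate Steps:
j(a) = 2 + (-17 + a)/(-10 + 1/a) (j(a) = 2 + (-17 + a)/(1/a - 10) = 2 + (-17 + a)/(-10 + 1/a))
-334*Z + j(18) = -334*220 + (-2 - 1*18² + 37*18)/(-1 + 10*18) = -73480 + (-2 - 1*324 + 666)/(-1 + 180) = -73480 + (-2 - 324 + 666)/179 = -73480 + (1/179)*340 = -73480 + 340/179 = -13152580/179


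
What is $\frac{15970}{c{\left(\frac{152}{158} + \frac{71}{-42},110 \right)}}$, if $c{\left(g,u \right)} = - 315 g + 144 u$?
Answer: $\frac{504652}{507795} \approx 0.99381$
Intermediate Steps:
$\frac{15970}{c{\left(\frac{152}{158} + \frac{71}{-42},110 \right)}} = \frac{15970}{- 315 \left(\frac{152}{158} + \frac{71}{-42}\right) + 144 \cdot 110} = \frac{15970}{- 315 \left(152 \cdot \frac{1}{158} + 71 \left(- \frac{1}{42}\right)\right) + 15840} = \frac{15970}{- 315 \left(\frac{76}{79} - \frac{71}{42}\right) + 15840} = \frac{15970}{\left(-315\right) \left(- \frac{2417}{3318}\right) + 15840} = \frac{15970}{\frac{36255}{158} + 15840} = \frac{15970}{\frac{2538975}{158}} = 15970 \cdot \frac{158}{2538975} = \frac{504652}{507795}$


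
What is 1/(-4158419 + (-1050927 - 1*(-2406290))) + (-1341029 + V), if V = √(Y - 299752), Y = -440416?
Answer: -3758979384625/2803056 + 2*I*√185042 ≈ -1.341e+6 + 860.33*I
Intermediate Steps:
V = 2*I*√185042 (V = √(-440416 - 299752) = √(-740168) = 2*I*√185042 ≈ 860.33*I)
1/(-4158419 + (-1050927 - 1*(-2406290))) + (-1341029 + V) = 1/(-4158419 + (-1050927 - 1*(-2406290))) + (-1341029 + 2*I*√185042) = 1/(-4158419 + (-1050927 + 2406290)) + (-1341029 + 2*I*√185042) = 1/(-4158419 + 1355363) + (-1341029 + 2*I*√185042) = 1/(-2803056) + (-1341029 + 2*I*√185042) = -1/2803056 + (-1341029 + 2*I*√185042) = -3758979384625/2803056 + 2*I*√185042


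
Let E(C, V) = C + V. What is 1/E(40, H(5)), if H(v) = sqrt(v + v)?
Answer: 4/159 - sqrt(10)/1590 ≈ 0.023168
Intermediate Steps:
H(v) = sqrt(2)*sqrt(v) (H(v) = sqrt(2*v) = sqrt(2)*sqrt(v))
1/E(40, H(5)) = 1/(40 + sqrt(2)*sqrt(5)) = 1/(40 + sqrt(10))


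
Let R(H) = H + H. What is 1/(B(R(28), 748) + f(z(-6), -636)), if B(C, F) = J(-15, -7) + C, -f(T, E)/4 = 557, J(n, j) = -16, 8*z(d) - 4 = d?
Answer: -1/2188 ≈ -0.00045704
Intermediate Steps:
z(d) = ½ + d/8
f(T, E) = -2228 (f(T, E) = -4*557 = -2228)
R(H) = 2*H
B(C, F) = -16 + C
1/(B(R(28), 748) + f(z(-6), -636)) = 1/((-16 + 2*28) - 2228) = 1/((-16 + 56) - 2228) = 1/(40 - 2228) = 1/(-2188) = -1/2188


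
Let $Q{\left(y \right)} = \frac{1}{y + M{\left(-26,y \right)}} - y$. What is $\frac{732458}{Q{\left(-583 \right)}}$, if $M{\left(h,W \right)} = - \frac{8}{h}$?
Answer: $\frac{2774184675}{2208106} \approx 1256.4$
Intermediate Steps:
$Q{\left(y \right)} = \frac{1}{\frac{4}{13} + y} - y$ ($Q{\left(y \right)} = \frac{1}{y - \frac{8}{-26}} - y = \frac{1}{y - - \frac{4}{13}} - y = \frac{1}{y + \frac{4}{13}} - y = \frac{1}{\frac{4}{13} + y} - y$)
$\frac{732458}{Q{\left(-583 \right)}} = \frac{732458}{\frac{1}{4 + 13 \left(-583\right)} \left(13 - 13 \left(-583\right)^{2} - -2332\right)} = \frac{732458}{\frac{1}{4 - 7579} \left(13 - 4418557 + 2332\right)} = \frac{732458}{\frac{1}{-7575} \left(13 - 4418557 + 2332\right)} = \frac{732458}{\left(- \frac{1}{7575}\right) \left(-4416212\right)} = \frac{732458}{\frac{4416212}{7575}} = 732458 \cdot \frac{7575}{4416212} = \frac{2774184675}{2208106}$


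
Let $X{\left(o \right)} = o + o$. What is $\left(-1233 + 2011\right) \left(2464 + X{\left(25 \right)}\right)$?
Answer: $1955892$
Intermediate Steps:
$X{\left(o \right)} = 2 o$
$\left(-1233 + 2011\right) \left(2464 + X{\left(25 \right)}\right) = \left(-1233 + 2011\right) \left(2464 + 2 \cdot 25\right) = 778 \left(2464 + 50\right) = 778 \cdot 2514 = 1955892$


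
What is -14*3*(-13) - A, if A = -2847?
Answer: 3393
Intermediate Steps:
-14*3*(-13) - A = -14*3*(-13) - 1*(-2847) = -42*(-13) + 2847 = 546 + 2847 = 3393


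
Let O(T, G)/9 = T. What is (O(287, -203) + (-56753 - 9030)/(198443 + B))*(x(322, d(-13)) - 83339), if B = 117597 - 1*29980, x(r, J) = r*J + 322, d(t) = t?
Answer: -64427948059991/286060 ≈ -2.2523e+8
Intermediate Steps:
x(r, J) = 322 + J*r (x(r, J) = J*r + 322 = 322 + J*r)
B = 87617 (B = 117597 - 29980 = 87617)
O(T, G) = 9*T
(O(287, -203) + (-56753 - 9030)/(198443 + B))*(x(322, d(-13)) - 83339) = (9*287 + (-56753 - 9030)/(198443 + 87617))*((322 - 13*322) - 83339) = (2583 - 65783/286060)*((322 - 4186) - 83339) = (2583 - 65783*1/286060)*(-3864 - 83339) = (2583 - 65783/286060)*(-87203) = (738827197/286060)*(-87203) = -64427948059991/286060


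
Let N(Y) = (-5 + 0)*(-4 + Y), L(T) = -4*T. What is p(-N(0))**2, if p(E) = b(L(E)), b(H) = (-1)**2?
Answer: 1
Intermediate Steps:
N(Y) = 20 - 5*Y (N(Y) = -5*(-4 + Y) = 20 - 5*Y)
b(H) = 1
p(E) = 1
p(-N(0))**2 = 1**2 = 1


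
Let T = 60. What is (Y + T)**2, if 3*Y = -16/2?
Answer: 29584/9 ≈ 3287.1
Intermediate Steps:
Y = -8/3 (Y = (-16/2)/3 = (-16*1/2)/3 = (1/3)*(-8) = -8/3 ≈ -2.6667)
(Y + T)**2 = (-8/3 + 60)**2 = (172/3)**2 = 29584/9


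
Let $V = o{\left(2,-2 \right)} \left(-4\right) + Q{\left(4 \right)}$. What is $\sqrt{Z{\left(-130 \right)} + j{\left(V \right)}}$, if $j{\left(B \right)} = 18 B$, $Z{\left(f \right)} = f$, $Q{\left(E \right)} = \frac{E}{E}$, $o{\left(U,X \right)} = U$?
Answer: $16 i \approx 16.0 i$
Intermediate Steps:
$Q{\left(E \right)} = 1$
$V = -7$ ($V = 2 \left(-4\right) + 1 = -8 + 1 = -7$)
$\sqrt{Z{\left(-130 \right)} + j{\left(V \right)}} = \sqrt{-130 + 18 \left(-7\right)} = \sqrt{-130 - 126} = \sqrt{-256} = 16 i$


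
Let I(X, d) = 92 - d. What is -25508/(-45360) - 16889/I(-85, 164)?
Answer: 761827/3240 ≈ 235.13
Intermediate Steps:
-25508/(-45360) - 16889/I(-85, 164) = -25508/(-45360) - 16889/(92 - 1*164) = -25508*(-1/45360) - 16889/(92 - 164) = 911/1620 - 16889/(-72) = 911/1620 - 16889*(-1/72) = 911/1620 + 16889/72 = 761827/3240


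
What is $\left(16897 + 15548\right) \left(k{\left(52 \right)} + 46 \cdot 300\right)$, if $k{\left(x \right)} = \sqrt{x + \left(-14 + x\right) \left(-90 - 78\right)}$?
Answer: $447741000 + 64890 i \sqrt{1583} \approx 4.4774 \cdot 10^{8} + 2.5818 \cdot 10^{6} i$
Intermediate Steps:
$k{\left(x \right)} = \sqrt{2352 - 167 x}$ ($k{\left(x \right)} = \sqrt{x + \left(-14 + x\right) \left(-168\right)} = \sqrt{x - \left(-2352 + 168 x\right)} = \sqrt{2352 - 167 x}$)
$\left(16897 + 15548\right) \left(k{\left(52 \right)} + 46 \cdot 300\right) = \left(16897 + 15548\right) \left(\sqrt{2352 - 8684} + 46 \cdot 300\right) = 32445 \left(\sqrt{2352 - 8684} + 13800\right) = 32445 \left(\sqrt{-6332} + 13800\right) = 32445 \left(2 i \sqrt{1583} + 13800\right) = 32445 \left(13800 + 2 i \sqrt{1583}\right) = 447741000 + 64890 i \sqrt{1583}$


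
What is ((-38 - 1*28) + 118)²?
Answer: 2704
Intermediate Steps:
((-38 - 1*28) + 118)² = ((-38 - 28) + 118)² = (-66 + 118)² = 52² = 2704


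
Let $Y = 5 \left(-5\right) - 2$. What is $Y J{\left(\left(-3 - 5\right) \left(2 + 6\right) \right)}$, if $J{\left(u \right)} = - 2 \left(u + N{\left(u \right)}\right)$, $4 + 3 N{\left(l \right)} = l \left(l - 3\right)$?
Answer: $73656$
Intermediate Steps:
$Y = -27$ ($Y = -25 - 2 = -27$)
$N{\left(l \right)} = - \frac{4}{3} + \frac{l \left(-3 + l\right)}{3}$ ($N{\left(l \right)} = - \frac{4}{3} + \frac{l \left(l - 3\right)}{3} = - \frac{4}{3} + \frac{l \left(-3 + l\right)}{3}$)
$J{\left(u \right)} = \frac{8}{3} - \frac{2 u^{2}}{3}$ ($J{\left(u \right)} = - 2 \left(u - \left(\frac{4}{3} + u - \frac{u^{2}}{3}\right)\right) = - 2 \left(- \frac{4}{3} + \frac{u^{2}}{3}\right) = \frac{8}{3} - \frac{2 u^{2}}{3}$)
$Y J{\left(\left(-3 - 5\right) \left(2 + 6\right) \right)} = - 27 \left(\frac{8}{3} - \frac{2 \left(\left(-3 - 5\right) \left(2 + 6\right)\right)^{2}}{3}\right) = - 27 \left(\frac{8}{3} - \frac{2 \left(\left(-8\right) 8\right)^{2}}{3}\right) = - 27 \left(\frac{8}{3} - \frac{2 \left(-64\right)^{2}}{3}\right) = - 27 \left(\frac{8}{3} - \frac{8192}{3}\right) = \left(-27\right) \left(-2728\right) = 73656$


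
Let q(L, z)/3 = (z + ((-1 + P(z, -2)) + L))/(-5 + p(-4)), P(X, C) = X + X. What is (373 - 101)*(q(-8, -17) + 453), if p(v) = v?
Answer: 128656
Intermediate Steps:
P(X, C) = 2*X
q(L, z) = 1/3 - z - L/3 (q(L, z) = 3*((z + ((-1 + 2*z) + L))/(-5 - 4)) = 3*((z + (-1 + L + 2*z))/(-9)) = 3*((-1 + L + 3*z)*(-1/9)) = 3*(1/9 - z/3 - L/9) = 1/3 - z - L/3)
(373 - 101)*(q(-8, -17) + 453) = (373 - 101)*((1/3 - 1*(-17) - 1/3*(-8)) + 453) = 272*((1/3 + 17 + 8/3) + 453) = 272*(20 + 453) = 272*473 = 128656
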